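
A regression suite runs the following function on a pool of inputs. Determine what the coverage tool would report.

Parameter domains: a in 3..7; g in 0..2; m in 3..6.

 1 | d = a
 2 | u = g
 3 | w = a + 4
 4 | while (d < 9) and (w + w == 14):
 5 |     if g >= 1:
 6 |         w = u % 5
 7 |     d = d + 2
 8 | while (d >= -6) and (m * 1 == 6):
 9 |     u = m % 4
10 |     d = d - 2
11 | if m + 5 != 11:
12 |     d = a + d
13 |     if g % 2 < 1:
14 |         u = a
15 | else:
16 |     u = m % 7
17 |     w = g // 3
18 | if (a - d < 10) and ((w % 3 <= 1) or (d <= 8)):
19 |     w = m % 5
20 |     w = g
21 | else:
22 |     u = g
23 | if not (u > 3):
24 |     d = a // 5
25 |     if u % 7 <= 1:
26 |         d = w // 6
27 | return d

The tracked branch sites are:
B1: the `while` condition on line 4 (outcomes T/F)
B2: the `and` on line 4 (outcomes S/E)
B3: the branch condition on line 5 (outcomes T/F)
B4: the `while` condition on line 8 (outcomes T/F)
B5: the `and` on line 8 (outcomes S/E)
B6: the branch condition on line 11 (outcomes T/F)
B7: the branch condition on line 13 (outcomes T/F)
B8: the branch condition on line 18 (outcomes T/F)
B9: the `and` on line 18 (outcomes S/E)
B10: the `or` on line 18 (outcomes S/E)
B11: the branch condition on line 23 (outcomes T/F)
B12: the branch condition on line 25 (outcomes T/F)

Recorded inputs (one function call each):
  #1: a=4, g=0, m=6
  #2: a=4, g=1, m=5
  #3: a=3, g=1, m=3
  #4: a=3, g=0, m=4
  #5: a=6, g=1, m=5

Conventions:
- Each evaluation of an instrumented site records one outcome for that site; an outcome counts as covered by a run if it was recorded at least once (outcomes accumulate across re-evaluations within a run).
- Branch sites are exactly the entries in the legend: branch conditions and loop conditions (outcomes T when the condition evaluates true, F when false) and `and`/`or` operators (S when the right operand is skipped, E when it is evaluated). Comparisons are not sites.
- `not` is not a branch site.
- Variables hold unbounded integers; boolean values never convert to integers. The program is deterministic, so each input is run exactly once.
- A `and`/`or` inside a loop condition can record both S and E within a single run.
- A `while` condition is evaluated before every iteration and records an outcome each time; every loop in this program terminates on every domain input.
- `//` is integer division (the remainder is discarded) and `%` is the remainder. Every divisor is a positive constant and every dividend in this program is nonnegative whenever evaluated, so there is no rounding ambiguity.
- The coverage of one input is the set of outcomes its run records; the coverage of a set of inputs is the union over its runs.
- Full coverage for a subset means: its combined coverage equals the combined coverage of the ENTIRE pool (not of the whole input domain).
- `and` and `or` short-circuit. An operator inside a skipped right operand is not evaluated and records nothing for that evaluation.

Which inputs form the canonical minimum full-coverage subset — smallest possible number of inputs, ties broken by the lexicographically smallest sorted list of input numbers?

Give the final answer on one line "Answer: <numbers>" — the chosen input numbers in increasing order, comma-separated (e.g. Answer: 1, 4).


test 1 (a=4, g=0, m=6) fires B2->E, B1->F, B5->E, B4->T, B5->E, B4->T, B5->E, B4->T, B5->E, B4->T, B5->E, B4->T, B5->E, B4->T, ...; hits B1=F, B2=E, B4=T, B4=F, B5=S, B5=E, B6=F, B8=F, B9=S, B11=T, B12=T
test 2 (a=4, g=1, m=5) fires B2->E, B1->F, B5->E, B4->F, B6->T, B7->F, B9->E, B10->E, B8->T, B11->T, B12->T; hits B1=F, B2=E, B4=F, B5=E, B6=T, B7=F, B8=T, B9=E, B10=E, B11=T, B12=T
test 3 (a=3, g=1, m=3) fires B2->E, B1->T, B3->T, B2->E, B1->F, B5->E, B4->F, B6->T, B7->F, B9->E, B10->S, B8->T, B11->T, B12->T; hits B1=T, B1=F, B2=E, B3=T, B4=F, B5=E, B6=T, B7=F, B8=T, B9=E, B10=S, B11=T, B12=T
test 4 (a=3, g=0, m=4) fires B2->E, B1->T, B3->F, B2->E, B1->T, B3->F, B2->E, B1->T, B3->F, B2->S, B1->F, B5->E, B4->F, B6->T, ...; hits B1=T, B1=F, B2=S, B2=E, B3=F, B4=F, B5=E, B6=T, B7=T, B8=T, B9=E, B10=S, B11=T, B12=F
test 5 (a=6, g=1, m=5) fires B2->E, B1->F, B5->E, B4->F, B6->T, B7->F, B9->E, B10->S, B8->T, B11->T, B12->T; hits B1=F, B2=E, B4=F, B5=E, B6=T, B7=F, B8=T, B9=E, B10=S, B11=T, B12=T
together the pool reaches 23 outcomes: B1=T, B1=F, B2=S, B2=E, B3=T, B3=F, B4=T, B4=F, B5=S, B5=E, B6=T, B6=F, B7=T, B7=F, B8=T, B8=F, B9=S, B9=E, B10=S, B10=E, B11=T, B12=T, B12=F
no size-1 subset reaches all 23 outcomes (best union: 14/23)
no size-2 subset reaches all 23 outcomes (best union: 20/23)
no size-3 subset reaches all 23 outcomes (best union: 22/23)
size 4: inputs {1, 2, 3, 4} cover all 23 outcomes, and no lexicographically smaller subset of this size does
Answer: 1, 2, 3, 4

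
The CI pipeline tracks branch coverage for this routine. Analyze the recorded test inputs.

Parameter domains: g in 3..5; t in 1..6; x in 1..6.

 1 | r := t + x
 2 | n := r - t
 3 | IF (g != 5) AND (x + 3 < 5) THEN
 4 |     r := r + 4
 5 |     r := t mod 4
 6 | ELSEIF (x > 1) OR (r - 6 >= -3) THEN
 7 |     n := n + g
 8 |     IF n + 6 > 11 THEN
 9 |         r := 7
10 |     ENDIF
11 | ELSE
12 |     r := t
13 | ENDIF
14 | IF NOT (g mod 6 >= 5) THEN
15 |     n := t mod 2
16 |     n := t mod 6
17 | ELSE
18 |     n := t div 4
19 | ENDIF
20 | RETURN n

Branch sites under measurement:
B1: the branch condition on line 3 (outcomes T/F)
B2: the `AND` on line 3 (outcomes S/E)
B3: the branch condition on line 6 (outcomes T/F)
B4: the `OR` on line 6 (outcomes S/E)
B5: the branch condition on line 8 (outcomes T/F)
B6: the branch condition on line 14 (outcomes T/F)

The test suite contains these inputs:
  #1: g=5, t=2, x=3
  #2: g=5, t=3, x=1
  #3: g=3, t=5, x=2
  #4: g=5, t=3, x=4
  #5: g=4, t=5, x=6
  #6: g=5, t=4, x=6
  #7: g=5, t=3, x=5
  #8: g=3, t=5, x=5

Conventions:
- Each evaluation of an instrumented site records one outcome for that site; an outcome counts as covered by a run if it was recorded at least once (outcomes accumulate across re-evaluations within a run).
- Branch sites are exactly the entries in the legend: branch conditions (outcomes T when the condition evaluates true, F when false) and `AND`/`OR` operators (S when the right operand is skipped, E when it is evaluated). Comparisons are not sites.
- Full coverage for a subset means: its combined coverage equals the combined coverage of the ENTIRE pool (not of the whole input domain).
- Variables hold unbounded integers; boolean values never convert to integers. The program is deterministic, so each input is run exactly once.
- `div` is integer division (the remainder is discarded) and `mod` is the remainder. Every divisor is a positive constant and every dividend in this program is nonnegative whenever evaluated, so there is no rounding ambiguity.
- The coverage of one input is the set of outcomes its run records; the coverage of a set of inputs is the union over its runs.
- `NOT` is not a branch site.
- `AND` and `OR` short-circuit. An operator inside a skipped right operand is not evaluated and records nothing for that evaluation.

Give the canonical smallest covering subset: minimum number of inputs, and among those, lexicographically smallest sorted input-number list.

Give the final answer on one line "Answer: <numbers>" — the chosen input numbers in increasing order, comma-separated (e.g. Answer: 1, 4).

input #1 (g=5, t=2, x=3): events B2->S, B1->F, B4->S, B3->T, B5->T, B6->F; covers B1=F, B2=S, B3=T, B4=S, B5=T, B6=F
input #2 (g=5, t=3, x=1): events B2->S, B1->F, B4->E, B3->T, B5->T, B6->F; covers B1=F, B2=S, B3=T, B4=E, B5=T, B6=F
input #3 (g=3, t=5, x=2): events B2->E, B1->F, B4->S, B3->T, B5->F, B6->T; covers B1=F, B2=E, B3=T, B4=S, B5=F, B6=T
input #4 (g=5, t=3, x=4): events B2->S, B1->F, B4->S, B3->T, B5->T, B6->F; covers B1=F, B2=S, B3=T, B4=S, B5=T, B6=F
input #5 (g=4, t=5, x=6): events B2->E, B1->F, B4->S, B3->T, B5->T, B6->T; covers B1=F, B2=E, B3=T, B4=S, B5=T, B6=T
input #6 (g=5, t=4, x=6): events B2->S, B1->F, B4->S, B3->T, B5->T, B6->F; covers B1=F, B2=S, B3=T, B4=S, B5=T, B6=F
input #7 (g=5, t=3, x=5): events B2->S, B1->F, B4->S, B3->T, B5->T, B6->F; covers B1=F, B2=S, B3=T, B4=S, B5=T, B6=F
input #8 (g=3, t=5, x=5): events B2->E, B1->F, B4->S, B3->T, B5->T, B6->T; covers B1=F, B2=E, B3=T, B4=S, B5=T, B6=T
together the pool reaches 10 outcomes: B1=F, B2=S, B2=E, B3=T, B4=S, B4=E, B5=T, B5=F, B6=T, B6=F
size 1 is not enough: best union over all size-1 subsets is 6/10
size 2: inputs {2, 3} cover all 10 outcomes, and no lexicographically smaller subset of this size does

Answer: 2, 3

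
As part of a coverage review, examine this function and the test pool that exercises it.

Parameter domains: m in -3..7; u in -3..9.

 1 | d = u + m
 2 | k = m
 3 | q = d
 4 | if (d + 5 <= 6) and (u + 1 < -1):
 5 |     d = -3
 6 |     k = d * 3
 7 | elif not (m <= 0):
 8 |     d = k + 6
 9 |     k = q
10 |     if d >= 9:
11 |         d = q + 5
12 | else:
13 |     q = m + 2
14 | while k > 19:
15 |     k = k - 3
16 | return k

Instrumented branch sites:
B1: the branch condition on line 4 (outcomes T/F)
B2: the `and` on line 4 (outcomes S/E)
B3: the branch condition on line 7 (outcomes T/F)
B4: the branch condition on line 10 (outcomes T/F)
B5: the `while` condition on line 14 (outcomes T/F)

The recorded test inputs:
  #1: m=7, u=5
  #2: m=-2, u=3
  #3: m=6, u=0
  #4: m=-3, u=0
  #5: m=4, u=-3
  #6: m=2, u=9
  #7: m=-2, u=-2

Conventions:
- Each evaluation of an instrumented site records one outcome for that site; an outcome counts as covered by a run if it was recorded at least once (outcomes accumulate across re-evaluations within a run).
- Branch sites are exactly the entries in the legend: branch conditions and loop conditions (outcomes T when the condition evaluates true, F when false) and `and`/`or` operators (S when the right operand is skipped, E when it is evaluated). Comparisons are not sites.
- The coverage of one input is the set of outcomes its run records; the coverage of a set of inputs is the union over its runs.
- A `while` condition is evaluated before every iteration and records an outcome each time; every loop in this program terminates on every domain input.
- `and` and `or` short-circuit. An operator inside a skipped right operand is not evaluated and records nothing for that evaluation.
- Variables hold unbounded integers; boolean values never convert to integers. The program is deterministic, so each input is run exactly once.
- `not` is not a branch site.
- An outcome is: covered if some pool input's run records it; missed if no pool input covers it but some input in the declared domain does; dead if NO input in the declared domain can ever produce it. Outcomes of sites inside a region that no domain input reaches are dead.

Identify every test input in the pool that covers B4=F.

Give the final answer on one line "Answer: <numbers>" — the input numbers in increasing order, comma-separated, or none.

input #1 (m=7, u=5): does not record B4=F
input #2 (m=-2, u=3): does not record B4=F
input #3 (m=6, u=0): does not record B4=F
input #4 (m=-3, u=0): does not record B4=F
input #5 (m=4, u=-3): does not record B4=F
input #6 (m=2, u=9): records B4=F
input #7 (m=-2, u=-2): does not record B4=F

Answer: 6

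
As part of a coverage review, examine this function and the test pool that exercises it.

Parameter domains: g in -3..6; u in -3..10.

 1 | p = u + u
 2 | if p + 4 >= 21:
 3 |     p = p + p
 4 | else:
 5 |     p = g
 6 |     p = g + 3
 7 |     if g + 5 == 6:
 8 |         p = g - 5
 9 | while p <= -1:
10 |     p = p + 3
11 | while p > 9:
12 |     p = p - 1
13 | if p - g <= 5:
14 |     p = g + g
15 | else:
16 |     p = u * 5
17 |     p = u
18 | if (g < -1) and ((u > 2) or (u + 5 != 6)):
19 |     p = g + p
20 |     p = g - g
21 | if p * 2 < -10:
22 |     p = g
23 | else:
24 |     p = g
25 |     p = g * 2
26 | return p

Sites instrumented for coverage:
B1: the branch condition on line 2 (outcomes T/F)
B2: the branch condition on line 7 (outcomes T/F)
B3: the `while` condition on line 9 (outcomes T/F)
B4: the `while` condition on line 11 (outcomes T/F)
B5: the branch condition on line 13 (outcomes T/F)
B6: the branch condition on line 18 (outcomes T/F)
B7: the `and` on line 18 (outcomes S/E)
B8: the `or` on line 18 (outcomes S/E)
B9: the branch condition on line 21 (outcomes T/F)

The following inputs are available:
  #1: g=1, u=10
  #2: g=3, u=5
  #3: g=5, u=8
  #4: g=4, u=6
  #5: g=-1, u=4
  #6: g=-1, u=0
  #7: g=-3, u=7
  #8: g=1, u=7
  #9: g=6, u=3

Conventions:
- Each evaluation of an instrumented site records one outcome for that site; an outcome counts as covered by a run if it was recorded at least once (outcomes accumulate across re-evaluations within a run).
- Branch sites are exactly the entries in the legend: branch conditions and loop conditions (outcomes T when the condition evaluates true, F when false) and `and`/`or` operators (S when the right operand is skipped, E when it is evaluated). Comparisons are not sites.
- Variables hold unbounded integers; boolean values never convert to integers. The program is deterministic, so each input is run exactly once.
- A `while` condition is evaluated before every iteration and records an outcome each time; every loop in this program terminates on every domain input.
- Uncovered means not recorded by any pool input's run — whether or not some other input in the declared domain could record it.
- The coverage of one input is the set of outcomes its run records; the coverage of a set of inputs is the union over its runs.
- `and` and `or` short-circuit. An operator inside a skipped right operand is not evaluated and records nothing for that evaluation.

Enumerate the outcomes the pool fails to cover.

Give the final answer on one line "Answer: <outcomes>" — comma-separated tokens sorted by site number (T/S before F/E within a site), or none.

run #1 (g=1, u=10) runs B1->T, B3->F, B4->T, B4->T, B4->T, B4->T, B4->T, B4->T, B4->T, B4->T, B4->T, B4->T, B4->T, B4->T, ...; records B1=T, B3=F, B4=T, B4=F, B5=F, B6=F, B7=S, B9=F
run #2 (g=3, u=5) runs B1->F, B2->F, B3->F, B4->F, B5->T, B7->S, B6->F, B9->F; records B1=F, B2=F, B3=F, B4=F, B5=T, B6=F, B7=S, B9=F
run #3 (g=5, u=8) runs B1->F, B2->F, B3->F, B4->F, B5->T, B7->S, B6->F, B9->F; records B1=F, B2=F, B3=F, B4=F, B5=T, B6=F, B7=S, B9=F
run #4 (g=4, u=6) runs B1->F, B2->F, B3->F, B4->F, B5->T, B7->S, B6->F, B9->F; records B1=F, B2=F, B3=F, B4=F, B5=T, B6=F, B7=S, B9=F
run #5 (g=-1, u=4) runs B1->F, B2->F, B3->F, B4->F, B5->T, B7->S, B6->F, B9->F; records B1=F, B2=F, B3=F, B4=F, B5=T, B6=F, B7=S, B9=F
run #6 (g=-1, u=0) runs B1->F, B2->F, B3->F, B4->F, B5->T, B7->S, B6->F, B9->F; records B1=F, B2=F, B3=F, B4=F, B5=T, B6=F, B7=S, B9=F
run #7 (g=-3, u=7) runs B1->F, B2->F, B3->F, B4->F, B5->T, B7->E, B8->S, B6->T, B9->F; records B1=F, B2=F, B3=F, B4=F, B5=T, B6=T, B7=E, B8=S, B9=F
run #8 (g=1, u=7) runs B1->F, B2->T, B3->T, B3->T, B3->F, B4->F, B5->T, B7->S, B6->F, B9->F; records B1=F, B2=T, B3=T, B3=F, B4=F, B5=T, B6=F, B7=S, B9=F
run #9 (g=6, u=3) runs B1->F, B2->F, B3->F, B4->F, B5->T, B7->S, B6->F, B9->F; records B1=F, B2=F, B3=F, B4=F, B5=T, B6=F, B7=S, B9=F
union over the pool: B1=T, B1=F, B2=T, B2=F, B3=T, B3=F, B4=T, B4=F, B5=T, B5=F, B6=T, B6=F, B7=S, B7=E, B8=S, B9=F
uncovered (2 of 18): B8=E, B9=T

Answer: B8=E, B9=T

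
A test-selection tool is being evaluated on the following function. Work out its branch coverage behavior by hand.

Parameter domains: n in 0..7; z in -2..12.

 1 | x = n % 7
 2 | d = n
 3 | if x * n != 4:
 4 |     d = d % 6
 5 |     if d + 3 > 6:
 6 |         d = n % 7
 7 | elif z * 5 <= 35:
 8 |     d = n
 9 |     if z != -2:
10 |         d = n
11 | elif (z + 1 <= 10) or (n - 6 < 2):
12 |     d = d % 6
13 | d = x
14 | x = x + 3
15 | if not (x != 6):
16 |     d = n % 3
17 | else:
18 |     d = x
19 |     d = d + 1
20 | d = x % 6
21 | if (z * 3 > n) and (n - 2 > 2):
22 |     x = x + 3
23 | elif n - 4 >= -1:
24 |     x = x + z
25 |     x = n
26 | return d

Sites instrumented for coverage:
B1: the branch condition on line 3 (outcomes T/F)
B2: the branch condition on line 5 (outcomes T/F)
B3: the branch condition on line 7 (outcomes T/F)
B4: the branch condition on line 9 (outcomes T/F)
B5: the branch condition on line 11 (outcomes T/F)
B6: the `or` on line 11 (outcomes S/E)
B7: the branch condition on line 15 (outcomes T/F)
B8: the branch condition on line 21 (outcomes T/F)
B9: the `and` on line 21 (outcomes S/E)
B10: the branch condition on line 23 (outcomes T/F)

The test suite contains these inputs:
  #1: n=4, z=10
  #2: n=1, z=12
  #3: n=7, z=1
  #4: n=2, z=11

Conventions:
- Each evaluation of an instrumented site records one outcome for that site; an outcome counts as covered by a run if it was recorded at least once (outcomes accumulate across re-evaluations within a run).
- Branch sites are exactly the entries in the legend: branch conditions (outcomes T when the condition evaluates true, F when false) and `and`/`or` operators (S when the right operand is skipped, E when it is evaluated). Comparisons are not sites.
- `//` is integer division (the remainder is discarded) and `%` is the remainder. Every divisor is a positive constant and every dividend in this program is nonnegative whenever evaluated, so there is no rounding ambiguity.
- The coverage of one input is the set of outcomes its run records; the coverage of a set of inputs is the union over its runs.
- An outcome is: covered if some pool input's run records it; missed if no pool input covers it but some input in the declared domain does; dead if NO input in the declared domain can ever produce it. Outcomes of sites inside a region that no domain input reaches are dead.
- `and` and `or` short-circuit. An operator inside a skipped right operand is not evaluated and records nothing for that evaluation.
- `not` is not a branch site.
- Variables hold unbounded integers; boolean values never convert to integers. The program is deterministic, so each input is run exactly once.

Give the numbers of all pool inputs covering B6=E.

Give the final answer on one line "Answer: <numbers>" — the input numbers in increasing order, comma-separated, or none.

input #1 (n=4, z=10): does not record B6=E
input #2 (n=1, z=12): does not record B6=E
input #3 (n=7, z=1): does not record B6=E
input #4 (n=2, z=11): records B6=E

Answer: 4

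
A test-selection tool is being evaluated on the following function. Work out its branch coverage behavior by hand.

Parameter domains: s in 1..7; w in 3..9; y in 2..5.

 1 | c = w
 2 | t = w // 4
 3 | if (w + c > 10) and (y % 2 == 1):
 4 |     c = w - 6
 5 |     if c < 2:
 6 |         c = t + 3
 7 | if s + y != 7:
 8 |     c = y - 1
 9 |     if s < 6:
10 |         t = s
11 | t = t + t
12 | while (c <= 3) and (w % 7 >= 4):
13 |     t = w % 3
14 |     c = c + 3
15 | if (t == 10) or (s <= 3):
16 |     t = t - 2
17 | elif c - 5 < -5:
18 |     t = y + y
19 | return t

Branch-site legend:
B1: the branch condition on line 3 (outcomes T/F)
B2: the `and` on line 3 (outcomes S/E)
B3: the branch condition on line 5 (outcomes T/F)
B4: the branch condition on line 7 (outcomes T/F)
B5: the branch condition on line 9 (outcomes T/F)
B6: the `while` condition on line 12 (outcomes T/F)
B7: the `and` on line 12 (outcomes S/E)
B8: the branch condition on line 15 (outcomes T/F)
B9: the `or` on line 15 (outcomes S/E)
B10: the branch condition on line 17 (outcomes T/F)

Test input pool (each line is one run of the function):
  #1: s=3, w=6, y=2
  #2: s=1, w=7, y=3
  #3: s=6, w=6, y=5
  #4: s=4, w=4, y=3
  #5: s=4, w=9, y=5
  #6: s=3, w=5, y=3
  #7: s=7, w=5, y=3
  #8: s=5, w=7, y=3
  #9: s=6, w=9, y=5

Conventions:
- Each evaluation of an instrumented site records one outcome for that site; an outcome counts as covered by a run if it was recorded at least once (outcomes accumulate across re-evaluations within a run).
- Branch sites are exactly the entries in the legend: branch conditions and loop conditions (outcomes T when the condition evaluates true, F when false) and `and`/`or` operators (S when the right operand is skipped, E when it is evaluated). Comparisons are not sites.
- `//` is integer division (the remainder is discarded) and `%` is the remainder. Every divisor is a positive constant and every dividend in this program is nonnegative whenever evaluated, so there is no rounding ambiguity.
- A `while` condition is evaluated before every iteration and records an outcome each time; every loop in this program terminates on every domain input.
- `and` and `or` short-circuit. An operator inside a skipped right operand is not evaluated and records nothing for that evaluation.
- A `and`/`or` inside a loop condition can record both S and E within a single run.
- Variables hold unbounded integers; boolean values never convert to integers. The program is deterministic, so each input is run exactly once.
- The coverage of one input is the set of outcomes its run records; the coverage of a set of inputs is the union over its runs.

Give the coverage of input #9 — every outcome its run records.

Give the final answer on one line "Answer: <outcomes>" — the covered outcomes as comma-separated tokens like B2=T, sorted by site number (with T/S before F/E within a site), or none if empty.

Event log for input #9 (s=6, w=9, y=5):
  B2->E, B1->T, B3->F, B4->T, B5->F, B7->S, B6->F, B9->E, B8->F, B10->F
deduplicating events, the covered set is: B1=T, B2=E, B3=F, B4=T, B5=F, B6=F, B7=S, B8=F, B9=E, B10=F

Answer: B1=T, B2=E, B3=F, B4=T, B5=F, B6=F, B7=S, B8=F, B9=E, B10=F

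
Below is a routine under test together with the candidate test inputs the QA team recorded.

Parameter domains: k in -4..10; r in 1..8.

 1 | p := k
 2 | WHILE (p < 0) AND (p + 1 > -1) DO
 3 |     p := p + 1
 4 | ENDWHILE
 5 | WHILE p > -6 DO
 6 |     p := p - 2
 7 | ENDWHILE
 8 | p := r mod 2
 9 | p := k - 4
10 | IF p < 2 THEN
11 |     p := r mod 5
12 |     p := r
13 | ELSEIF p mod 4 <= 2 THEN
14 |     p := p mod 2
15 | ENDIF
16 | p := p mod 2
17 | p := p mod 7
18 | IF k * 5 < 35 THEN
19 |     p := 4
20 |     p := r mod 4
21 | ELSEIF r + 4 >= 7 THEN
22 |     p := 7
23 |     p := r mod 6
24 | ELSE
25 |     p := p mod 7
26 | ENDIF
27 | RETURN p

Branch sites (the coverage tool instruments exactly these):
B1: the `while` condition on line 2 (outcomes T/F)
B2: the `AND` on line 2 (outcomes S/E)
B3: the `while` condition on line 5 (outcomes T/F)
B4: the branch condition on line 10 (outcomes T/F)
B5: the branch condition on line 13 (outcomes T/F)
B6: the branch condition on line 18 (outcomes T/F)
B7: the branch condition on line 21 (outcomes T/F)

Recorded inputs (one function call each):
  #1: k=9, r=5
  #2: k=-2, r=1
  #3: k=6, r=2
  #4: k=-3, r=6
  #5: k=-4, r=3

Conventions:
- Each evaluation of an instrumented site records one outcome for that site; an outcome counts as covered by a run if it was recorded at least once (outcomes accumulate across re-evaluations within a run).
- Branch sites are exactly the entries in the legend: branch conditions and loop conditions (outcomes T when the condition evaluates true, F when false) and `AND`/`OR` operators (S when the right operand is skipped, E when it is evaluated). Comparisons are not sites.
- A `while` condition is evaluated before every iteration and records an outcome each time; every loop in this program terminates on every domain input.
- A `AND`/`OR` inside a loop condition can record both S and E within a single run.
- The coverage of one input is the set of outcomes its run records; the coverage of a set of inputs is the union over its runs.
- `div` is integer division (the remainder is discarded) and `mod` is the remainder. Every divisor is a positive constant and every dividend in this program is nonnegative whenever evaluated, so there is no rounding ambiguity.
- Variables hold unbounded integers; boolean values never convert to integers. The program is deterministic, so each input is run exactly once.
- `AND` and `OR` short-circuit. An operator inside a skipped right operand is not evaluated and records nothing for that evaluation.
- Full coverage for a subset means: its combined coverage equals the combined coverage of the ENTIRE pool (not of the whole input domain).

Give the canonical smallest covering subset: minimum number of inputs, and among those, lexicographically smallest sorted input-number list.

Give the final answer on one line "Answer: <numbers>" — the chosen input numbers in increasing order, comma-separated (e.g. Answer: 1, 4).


input #1 (k=9, r=5): covers B1=F, B2=S, B3=T, B3=F, B4=F, B5=T, B6=F, B7=T
input #2 (k=-2, r=1): covers B1=F, B2=E, B3=T, B3=F, B4=T, B6=T
input #3 (k=6, r=2): covers B1=F, B2=S, B3=T, B3=F, B4=F, B5=T, B6=T
input #4 (k=-3, r=6): covers B1=F, B2=E, B3=T, B3=F, B4=T, B6=T
input #5 (k=-4, r=3): covers B1=F, B2=E, B3=T, B3=F, B4=T, B6=T
pool-wide coverage (11 outcomes): B1=F, B2=S, B2=E, B3=T, B3=F, B4=T, B4=F, B5=T, B6=T, B6=F, B7=T
size 1 is not enough: best union over all size-1 subsets is 8/11
size 2: inputs {1, 2} cover all 11 outcomes, and no lexicographically smaller subset of this size does
Answer: 1, 2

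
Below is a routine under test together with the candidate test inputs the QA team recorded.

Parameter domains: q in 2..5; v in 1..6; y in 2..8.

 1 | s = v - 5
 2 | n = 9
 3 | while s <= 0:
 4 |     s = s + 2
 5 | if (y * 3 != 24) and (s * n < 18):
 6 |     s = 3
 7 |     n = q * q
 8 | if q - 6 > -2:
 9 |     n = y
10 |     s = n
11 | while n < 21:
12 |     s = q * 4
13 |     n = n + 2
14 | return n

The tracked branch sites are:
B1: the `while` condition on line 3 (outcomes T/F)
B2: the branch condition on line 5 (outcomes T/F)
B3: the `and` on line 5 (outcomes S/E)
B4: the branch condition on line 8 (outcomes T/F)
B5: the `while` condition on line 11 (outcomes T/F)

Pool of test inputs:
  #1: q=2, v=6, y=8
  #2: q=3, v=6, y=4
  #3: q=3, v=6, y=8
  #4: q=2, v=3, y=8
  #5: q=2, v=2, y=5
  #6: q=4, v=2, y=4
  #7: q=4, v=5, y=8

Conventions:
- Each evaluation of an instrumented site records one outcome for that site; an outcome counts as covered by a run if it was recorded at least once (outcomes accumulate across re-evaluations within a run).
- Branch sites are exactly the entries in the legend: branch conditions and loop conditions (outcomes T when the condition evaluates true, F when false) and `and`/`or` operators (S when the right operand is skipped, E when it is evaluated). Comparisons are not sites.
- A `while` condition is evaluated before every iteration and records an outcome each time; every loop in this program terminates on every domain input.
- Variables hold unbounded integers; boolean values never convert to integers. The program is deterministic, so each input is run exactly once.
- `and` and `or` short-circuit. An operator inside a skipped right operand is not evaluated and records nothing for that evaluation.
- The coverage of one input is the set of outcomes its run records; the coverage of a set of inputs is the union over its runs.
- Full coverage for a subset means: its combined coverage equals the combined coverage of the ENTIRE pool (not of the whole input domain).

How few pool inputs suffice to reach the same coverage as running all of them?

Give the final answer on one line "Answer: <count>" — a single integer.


run #1 (q=2, v=6, y=8) records B1=F, B2=F, B3=S, B4=F, B5=T, B5=F
run #2 (q=3, v=6, y=4) records B1=F, B2=T, B3=E, B4=F, B5=T, B5=F
run #3 (q=3, v=6, y=8) records B1=F, B2=F, B3=S, B4=F, B5=T, B5=F
run #4 (q=2, v=3, y=8) records B1=T, B1=F, B2=F, B3=S, B4=F, B5=T, B5=F
run #5 (q=2, v=2, y=5) records B1=T, B1=F, B2=T, B3=E, B4=F, B5=T, B5=F
run #6 (q=4, v=2, y=4) records B1=T, B1=F, B2=T, B3=E, B4=F, B5=T, B5=F
run #7 (q=4, v=5, y=8) records B1=T, B1=F, B2=F, B3=S, B4=F, B5=T, B5=F
pool-wide coverage (9 outcomes): B1=T, B1=F, B2=T, B2=F, B3=S, B3=E, B4=F, B5=T, B5=F
size 1 is not enough: best union over all size-1 subsets is 7/9
at size 2, {1, 5} reaches all 9 outcomes; every lexicographically earlier size-2 subset fails
Answer: 2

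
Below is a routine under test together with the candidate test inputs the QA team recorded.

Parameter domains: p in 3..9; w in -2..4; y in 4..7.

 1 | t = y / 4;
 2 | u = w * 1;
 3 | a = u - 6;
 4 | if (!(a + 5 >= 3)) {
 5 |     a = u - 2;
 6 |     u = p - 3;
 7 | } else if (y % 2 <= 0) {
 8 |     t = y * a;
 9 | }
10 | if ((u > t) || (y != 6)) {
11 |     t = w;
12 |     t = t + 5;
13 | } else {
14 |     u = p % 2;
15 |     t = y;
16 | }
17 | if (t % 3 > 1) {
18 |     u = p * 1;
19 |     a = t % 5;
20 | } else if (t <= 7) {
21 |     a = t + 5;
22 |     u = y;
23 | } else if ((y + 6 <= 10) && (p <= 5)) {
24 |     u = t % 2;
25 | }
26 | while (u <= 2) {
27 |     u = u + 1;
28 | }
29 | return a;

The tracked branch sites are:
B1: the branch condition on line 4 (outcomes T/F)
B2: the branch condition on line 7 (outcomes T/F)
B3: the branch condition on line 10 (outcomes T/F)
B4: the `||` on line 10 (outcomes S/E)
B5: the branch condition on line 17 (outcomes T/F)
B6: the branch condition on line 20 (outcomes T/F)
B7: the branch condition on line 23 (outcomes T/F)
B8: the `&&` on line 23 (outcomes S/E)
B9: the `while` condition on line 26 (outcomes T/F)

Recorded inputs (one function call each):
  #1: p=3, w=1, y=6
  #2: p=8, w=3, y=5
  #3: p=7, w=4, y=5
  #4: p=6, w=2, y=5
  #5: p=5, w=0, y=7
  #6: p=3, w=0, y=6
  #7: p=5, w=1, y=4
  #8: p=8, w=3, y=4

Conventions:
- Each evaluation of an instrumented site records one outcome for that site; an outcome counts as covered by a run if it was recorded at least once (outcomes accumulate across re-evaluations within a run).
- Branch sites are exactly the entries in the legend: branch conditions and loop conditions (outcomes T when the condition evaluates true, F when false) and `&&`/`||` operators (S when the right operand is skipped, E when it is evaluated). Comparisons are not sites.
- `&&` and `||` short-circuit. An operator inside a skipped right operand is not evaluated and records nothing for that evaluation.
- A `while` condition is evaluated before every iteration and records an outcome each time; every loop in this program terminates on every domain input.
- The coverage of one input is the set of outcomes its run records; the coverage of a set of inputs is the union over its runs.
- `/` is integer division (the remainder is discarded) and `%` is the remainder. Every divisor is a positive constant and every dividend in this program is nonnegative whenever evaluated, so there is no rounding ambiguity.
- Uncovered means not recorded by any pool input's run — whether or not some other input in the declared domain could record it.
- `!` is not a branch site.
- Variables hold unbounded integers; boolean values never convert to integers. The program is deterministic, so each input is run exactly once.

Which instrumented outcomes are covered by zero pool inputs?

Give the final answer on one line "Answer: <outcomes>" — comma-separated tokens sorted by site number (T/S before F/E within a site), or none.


input #1 (p=3, w=1, y=6): events B1->T, B4->E, B3->F, B5->F, B6->T, B9->F; covers B1=T, B3=F, B4=E, B5=F, B6=T, B9=F
input #2 (p=8, w=3, y=5): events B1->T, B4->S, B3->T, B5->T, B9->F; covers B1=T, B3=T, B4=S, B5=T, B9=F
input #3 (p=7, w=4, y=5): events B1->F, B2->F, B4->S, B3->T, B5->F, B6->F, B8->S, B7->F, B9->F; covers B1=F, B2=F, B3=T, B4=S, B5=F, B6=F, B7=F, B8=S, B9=F
input #4 (p=6, w=2, y=5): events B1->T, B4->S, B3->T, B5->F, B6->T, B9->F; covers B1=T, B3=T, B4=S, B5=F, B6=T, B9=F
input #5 (p=5, w=0, y=7): events B1->T, B4->S, B3->T, B5->T, B9->F; covers B1=T, B3=T, B4=S, B5=T, B9=F
input #6 (p=3, w=0, y=6): events B1->T, B4->E, B3->F, B5->F, B6->T, B9->F; covers B1=T, B3=F, B4=E, B5=F, B6=T, B9=F
input #7 (p=5, w=1, y=4): events B1->T, B4->S, B3->T, B5->F, B6->T, B9->F; covers B1=T, B3=T, B4=S, B5=F, B6=T, B9=F
input #8 (p=8, w=3, y=4): events B1->T, B4->S, B3->T, B5->T, B9->F; covers B1=T, B3=T, B4=S, B5=T, B9=F
union over the pool: B1=T, B1=F, B2=F, B3=T, B3=F, B4=S, B4=E, B5=T, B5=F, B6=T, B6=F, B7=F, B8=S, B9=F
uncovered (4 of 18): B2=T, B7=T, B8=E, B9=T
Answer: B2=T, B7=T, B8=E, B9=T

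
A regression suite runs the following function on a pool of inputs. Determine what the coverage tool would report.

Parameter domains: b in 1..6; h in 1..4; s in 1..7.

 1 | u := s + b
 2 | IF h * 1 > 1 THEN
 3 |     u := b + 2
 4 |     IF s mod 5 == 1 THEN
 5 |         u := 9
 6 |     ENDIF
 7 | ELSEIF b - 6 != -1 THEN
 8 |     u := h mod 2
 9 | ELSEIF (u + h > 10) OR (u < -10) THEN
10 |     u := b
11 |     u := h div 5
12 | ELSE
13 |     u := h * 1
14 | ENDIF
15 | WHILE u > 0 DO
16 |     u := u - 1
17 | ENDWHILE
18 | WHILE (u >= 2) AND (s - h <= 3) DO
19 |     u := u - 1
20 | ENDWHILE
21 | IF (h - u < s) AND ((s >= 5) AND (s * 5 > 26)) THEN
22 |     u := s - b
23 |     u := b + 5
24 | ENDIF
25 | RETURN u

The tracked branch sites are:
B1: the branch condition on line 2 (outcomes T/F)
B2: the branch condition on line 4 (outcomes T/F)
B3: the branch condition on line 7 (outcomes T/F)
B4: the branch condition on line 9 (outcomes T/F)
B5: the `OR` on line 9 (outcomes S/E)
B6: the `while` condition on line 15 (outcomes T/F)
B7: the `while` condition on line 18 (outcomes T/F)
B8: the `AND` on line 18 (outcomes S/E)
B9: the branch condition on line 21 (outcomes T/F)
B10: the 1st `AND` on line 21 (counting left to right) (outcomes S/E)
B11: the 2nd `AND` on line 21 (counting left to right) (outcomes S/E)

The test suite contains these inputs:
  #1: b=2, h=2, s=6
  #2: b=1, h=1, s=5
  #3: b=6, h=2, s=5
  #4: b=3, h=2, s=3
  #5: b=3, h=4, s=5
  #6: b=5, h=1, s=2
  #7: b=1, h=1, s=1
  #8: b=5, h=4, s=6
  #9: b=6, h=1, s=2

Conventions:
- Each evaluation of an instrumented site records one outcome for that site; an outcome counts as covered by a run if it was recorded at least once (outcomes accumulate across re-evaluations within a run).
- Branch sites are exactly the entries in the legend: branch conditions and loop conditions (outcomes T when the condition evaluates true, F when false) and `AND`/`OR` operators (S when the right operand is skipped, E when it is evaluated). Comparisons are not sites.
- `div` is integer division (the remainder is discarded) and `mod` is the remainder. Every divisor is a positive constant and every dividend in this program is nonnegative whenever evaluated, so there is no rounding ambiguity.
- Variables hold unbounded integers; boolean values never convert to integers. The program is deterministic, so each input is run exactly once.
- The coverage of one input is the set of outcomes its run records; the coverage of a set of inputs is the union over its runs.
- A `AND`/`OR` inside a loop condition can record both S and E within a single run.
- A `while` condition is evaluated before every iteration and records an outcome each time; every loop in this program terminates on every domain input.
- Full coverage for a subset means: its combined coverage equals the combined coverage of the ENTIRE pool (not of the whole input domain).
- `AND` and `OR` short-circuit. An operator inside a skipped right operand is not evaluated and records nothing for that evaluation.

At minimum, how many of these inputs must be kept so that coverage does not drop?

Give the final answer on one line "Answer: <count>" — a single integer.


run #1 (b=2, h=2, s=6) records B1=T, B2=T, B6=T, B6=F, B7=F, B8=S, B9=T, B10=E, B11=E
run #2 (b=1, h=1, s=5) records B1=F, B3=T, B6=T, B6=F, B7=F, B8=S, B9=F, B10=E, B11=E
run #3 (b=6, h=2, s=5) records B1=T, B2=F, B6=T, B6=F, B7=F, B8=S, B9=F, B10=E, B11=E
run #4 (b=3, h=2, s=3) records B1=T, B2=F, B6=T, B6=F, B7=F, B8=S, B9=F, B10=E, B11=S
run #5 (b=3, h=4, s=5) records B1=T, B2=F, B6=T, B6=F, B7=F, B8=S, B9=F, B10=E, B11=E
run #6 (b=5, h=1, s=2) records B1=F, B3=F, B4=F, B5=E, B6=T, B6=F, B7=F, B8=S, B9=F, B10=E, B11=S
run #7 (b=1, h=1, s=1) records B1=F, B3=T, B6=T, B6=F, B7=F, B8=S, B9=F, B10=S
run #8 (b=5, h=4, s=6) records B1=T, B2=T, B6=T, B6=F, B7=F, B8=S, B9=T, B10=E, B11=E
run #9 (b=6, h=1, s=2) records B1=F, B3=T, B6=T, B6=F, B7=F, B8=S, B9=F, B10=E, B11=S
union over all inputs: B1=T, B1=F, B2=T, B2=F, B3=T, B3=F, B4=F, B5=E, B6=T, B6=F, B7=F, B8=S, B9=T, B9=F, B10=S, B10=E, B11=S, B11=E (18 outcomes)
no size-1 subset reaches all 18 outcomes (best union: 11/18)
no size-2 subset reaches all 18 outcomes (best union: 15/18)
no size-3 subset reaches all 18 outcomes (best union: 17/18)
the canonical winner is {1, 3, 6, 7}: size 4, full 18-outcome coverage, earliest index list among size-4 covers
Answer: 4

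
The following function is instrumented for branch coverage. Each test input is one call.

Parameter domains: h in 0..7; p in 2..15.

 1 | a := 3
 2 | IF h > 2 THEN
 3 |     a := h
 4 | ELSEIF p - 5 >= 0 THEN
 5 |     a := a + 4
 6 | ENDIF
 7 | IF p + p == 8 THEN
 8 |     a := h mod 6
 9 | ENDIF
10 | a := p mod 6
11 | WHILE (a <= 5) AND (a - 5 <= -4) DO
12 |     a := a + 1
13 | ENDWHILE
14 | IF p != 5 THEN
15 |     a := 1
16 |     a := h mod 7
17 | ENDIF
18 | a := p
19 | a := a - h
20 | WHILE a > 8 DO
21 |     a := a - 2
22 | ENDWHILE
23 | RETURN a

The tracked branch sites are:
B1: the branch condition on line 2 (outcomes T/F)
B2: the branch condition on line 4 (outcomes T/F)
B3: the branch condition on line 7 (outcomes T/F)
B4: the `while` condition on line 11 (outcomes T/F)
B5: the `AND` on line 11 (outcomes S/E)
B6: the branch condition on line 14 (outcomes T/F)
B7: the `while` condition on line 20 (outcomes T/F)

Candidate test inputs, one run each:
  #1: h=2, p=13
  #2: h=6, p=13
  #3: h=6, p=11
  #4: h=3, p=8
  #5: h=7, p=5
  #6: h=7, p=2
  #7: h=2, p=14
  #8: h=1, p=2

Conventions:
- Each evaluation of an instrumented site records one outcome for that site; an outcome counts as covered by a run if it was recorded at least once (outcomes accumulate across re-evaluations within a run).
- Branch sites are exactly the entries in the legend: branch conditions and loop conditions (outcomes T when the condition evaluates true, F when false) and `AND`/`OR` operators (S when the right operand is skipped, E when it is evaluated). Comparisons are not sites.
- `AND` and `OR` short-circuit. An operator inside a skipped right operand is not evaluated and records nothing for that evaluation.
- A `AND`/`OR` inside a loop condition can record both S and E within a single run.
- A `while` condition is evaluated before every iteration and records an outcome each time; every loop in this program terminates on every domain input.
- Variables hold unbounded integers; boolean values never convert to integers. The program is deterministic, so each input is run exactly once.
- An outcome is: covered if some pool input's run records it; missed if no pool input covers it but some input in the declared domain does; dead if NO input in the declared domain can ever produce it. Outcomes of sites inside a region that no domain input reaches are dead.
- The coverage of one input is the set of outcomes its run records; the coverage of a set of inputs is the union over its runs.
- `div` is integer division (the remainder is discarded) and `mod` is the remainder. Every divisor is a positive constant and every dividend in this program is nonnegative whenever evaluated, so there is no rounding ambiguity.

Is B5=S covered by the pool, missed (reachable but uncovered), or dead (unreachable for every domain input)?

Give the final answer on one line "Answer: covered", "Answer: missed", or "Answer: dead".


no pool input records B5=S
checking all 112 inputs in the declared domain: B5=S is never recorded -> dead
Answer: dead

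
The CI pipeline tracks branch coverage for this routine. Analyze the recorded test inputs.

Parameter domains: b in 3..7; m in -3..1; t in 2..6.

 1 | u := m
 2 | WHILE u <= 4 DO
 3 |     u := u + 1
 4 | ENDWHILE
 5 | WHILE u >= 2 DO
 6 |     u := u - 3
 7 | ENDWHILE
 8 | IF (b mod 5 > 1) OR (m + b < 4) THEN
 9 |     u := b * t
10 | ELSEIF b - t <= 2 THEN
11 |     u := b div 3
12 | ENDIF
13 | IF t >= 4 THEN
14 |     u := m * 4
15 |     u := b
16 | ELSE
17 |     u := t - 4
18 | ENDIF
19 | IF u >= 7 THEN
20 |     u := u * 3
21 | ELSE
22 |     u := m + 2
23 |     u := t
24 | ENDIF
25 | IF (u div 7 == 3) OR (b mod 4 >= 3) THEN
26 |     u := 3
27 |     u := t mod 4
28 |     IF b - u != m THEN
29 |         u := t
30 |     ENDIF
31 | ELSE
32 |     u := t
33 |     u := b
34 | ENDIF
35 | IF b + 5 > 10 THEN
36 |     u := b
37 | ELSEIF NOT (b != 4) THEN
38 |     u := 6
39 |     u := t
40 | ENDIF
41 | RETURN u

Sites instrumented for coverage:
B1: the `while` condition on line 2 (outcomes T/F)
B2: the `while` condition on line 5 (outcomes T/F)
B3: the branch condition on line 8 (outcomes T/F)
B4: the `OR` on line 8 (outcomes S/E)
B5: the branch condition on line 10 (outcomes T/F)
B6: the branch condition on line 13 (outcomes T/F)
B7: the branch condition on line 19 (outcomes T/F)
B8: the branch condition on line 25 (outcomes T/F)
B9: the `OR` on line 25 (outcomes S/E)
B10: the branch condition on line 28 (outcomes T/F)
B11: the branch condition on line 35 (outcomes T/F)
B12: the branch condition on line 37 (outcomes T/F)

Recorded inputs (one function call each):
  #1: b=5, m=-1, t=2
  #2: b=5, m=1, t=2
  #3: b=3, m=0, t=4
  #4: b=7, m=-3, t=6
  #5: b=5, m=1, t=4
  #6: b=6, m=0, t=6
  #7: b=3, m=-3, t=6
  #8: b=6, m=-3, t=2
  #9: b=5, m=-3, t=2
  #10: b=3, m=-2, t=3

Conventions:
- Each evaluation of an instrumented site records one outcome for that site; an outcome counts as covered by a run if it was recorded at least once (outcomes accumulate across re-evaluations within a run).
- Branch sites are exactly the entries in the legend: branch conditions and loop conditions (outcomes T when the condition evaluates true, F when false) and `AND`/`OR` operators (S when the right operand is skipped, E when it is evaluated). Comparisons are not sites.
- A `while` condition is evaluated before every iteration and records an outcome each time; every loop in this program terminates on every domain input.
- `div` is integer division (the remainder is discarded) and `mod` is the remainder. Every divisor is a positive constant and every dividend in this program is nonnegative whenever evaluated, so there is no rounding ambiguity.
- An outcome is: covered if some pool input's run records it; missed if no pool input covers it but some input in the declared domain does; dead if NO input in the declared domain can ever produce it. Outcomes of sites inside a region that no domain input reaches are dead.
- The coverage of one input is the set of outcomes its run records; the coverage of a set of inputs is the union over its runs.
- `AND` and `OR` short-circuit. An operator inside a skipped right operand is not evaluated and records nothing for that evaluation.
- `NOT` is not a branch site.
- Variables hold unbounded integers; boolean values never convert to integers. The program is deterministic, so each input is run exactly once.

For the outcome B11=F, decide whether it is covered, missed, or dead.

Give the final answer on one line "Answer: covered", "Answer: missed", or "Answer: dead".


B11=F is recorded by pool input(s) 1, 2, 3, 5, 7, 9, 10 -> covered
Answer: covered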